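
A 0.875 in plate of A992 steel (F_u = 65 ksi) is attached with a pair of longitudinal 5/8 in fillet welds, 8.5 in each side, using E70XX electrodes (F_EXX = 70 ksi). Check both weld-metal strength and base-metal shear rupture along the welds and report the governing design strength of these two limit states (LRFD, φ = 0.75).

φR_n ≈ 237 kip (weld metal governs)

t_e = 0.707 × 0.625 = 0.4419 in; L = 17 in.
Weld metal: φR_n = 0.75 × 0.6 × 70 × 0.4419 × 17 = 236.6 kip.
Base metal (shear rupture): φR_n = 0.75 × 0.6 × 65 × 0.875 × 17 = 435.1 kip.
Governing: weld metal.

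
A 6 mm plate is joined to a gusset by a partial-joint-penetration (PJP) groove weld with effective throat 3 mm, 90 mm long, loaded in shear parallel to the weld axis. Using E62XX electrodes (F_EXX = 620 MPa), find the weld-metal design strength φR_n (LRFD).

φR_n ≈ 75.3 kN

Effective throat (given) t_e = 3 mm.
A_we = 3 × 90 = 270 mm².
F_nw = 0.6 F_EXX = 372 MPa.
φR_n = 0.75 × 372 × 270 × 10⁻³ = 75.33 kN.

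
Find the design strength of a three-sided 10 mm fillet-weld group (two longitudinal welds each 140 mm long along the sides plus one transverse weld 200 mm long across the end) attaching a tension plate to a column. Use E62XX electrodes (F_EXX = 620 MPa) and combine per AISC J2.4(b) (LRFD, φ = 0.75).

t_e = 0.707 × 10 = 7.07 mm.
R_nwl = 0.6 × 620 × 7.07 × 280 × 10⁻³ = 736.4 kN (longitudinal, 2 welds).
R_nwt = 0.6 × 620 × 7.07 × 200 × 10⁻³ = 526 kN (transverse, base value).
(i) R_nwl + R_nwt = 1262 kN; (ii) 0.85 R_nwl + 1.5 R_nwt = 1415 kN.
R_n = max = 1415 kN [governs: (ii)]; φR_n = 1061 kN.

φR_n ≈ 1060 kN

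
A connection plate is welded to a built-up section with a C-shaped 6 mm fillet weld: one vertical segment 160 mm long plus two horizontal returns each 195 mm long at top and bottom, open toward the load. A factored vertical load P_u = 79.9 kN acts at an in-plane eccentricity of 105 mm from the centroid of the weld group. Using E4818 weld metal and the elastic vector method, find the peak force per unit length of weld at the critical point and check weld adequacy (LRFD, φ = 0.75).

f_max ≈ 374 N/mm; adequate

E48XX → F_EXX = 480 MPa.
Total weld length L_w = 550 mm. Treat welds as unit-width lines.
Centroid: x̄ = 2×195×97.5 / 550 = 69.14 mm from the vertical weld.
Polar moment about centroid: J = I_x + I_y = [160³/12 + 2×195×80²] + [160×69.14² + 2(195³/12 + 195×28.36²)] = 5152000 mm³.
Direct shear f_v = P/L_w = 79.9×10³ / 550 = 145.3 N/mm (vertical).
Torsion M = P·e = 79.9×10³ × 105 = 8389500 N·mm.
Critical point at (x, y) = (125.9, 80) from centroid. f_tx = M·y/J = 130.3 N/mm; f_ty = M·x/J = 205 N/mm.
Resultant f_max = √[f_tx² + (f_v + f_ty)²] = √[130.3² + (145.3 + 205)²] = 373.7 N/mm.
Capacity per unit length: φr_n = 0.75 × 0.6 × 480 × (0.707 × 6) = 916.3 N/mm.
373.7 ≤ 916.3 → adequate.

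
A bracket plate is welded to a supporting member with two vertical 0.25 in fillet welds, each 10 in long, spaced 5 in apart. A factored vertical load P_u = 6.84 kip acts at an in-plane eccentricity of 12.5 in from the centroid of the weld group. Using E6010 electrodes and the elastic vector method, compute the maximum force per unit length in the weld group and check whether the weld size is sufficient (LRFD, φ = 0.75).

f_max ≈ 1.82 kip/in; adequate

E60XX → F_EXX = 60 ksi.
Total weld length L_w = 20 in. Treat welds as unit-width lines.
Polar moment about centroid: J = 2[d³/12 + d(b/2)²] = 2[10³/12 + 10×2.5²] = 291.7 in³.
Direct shear f_v = P/L_w = 6.84 / 20 = 0.342 kip/in (vertical).
Torsion M = P·e = 6.84 × 12.5 = 85.5 kip·in.
Critical point at (x, y) = (2.5, 5) from centroid. f_tx = M·y/J = 1.466 kip/in; f_ty = M·x/J = 0.7329 kip/in.
Resultant f_max = √[f_tx² + (f_v + f_ty)²] = √[1.466² + (0.342 + 0.7329)²] = 1.818 kip/in.
Capacity per unit length: φr_n = 0.75 × 0.6 × 60 × (0.707 × 0.25) = 4.772 kip/in.
1.818 ≤ 4.772 → adequate.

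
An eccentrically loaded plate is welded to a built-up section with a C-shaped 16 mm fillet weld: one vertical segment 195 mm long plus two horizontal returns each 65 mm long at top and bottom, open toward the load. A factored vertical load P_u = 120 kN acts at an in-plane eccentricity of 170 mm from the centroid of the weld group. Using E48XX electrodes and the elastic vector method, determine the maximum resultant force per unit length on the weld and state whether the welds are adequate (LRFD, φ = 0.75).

E48XX → F_EXX = 480 MPa.
Total weld length L_w = 325 mm. Treat welds as unit-width lines.
Centroid: x̄ = 2×65×32.5 / 325 = 13 mm from the vertical weld.
Polar moment about centroid: J = I_x + I_y = [195³/12 + 2×65×97.5²] + [195×13² + 2(65³/12 + 65×19.5²)] = 1982000 mm³.
Direct shear f_v = P/L_w = 120×10³ / 325 = 369.2 N/mm (vertical).
Torsion M = P·e = 120×10³ × 170 = 20400000 N·mm.
Critical point at (x, y) = (52, 97.5) from centroid. f_tx = M·y/J = 1004 N/mm; f_ty = M·x/J = 535.3 N/mm.
Resultant f_max = √[f_tx² + (f_v + f_ty)²] = √[1004² + (369.2 + 535.3)²] = 1351 N/mm.
Capacity per unit length: φr_n = 0.75 × 0.6 × 480 × (0.707 × 16) = 2443 N/mm.
1351 ≤ 2443 → adequate.

f_max ≈ 1350 N/mm; adequate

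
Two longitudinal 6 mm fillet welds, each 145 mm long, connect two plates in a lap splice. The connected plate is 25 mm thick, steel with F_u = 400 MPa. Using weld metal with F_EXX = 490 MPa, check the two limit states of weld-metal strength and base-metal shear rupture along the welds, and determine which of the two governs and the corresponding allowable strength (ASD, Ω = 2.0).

R_n/Ω ≈ 181 kN (weld metal governs)

t_e = 0.707 × 6 = 4.242 mm; L = 290 mm.
Weld metal: R_n/Ω = (1/2.0) × 0.6 × 490 × 4.242 × 290 × 10⁻³ = 180.8 kN.
Base metal (shear rupture): R_n/Ω = (1/2.0) × 0.6 × 400 × 25 × 290 × 10⁻³ = 870 kN.
Governing: weld metal.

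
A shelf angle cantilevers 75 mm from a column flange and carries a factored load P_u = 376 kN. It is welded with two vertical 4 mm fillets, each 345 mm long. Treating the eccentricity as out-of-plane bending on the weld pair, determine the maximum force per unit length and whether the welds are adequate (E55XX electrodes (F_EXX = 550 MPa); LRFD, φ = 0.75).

f_max ≈ 896 N/mm; NOT adequate

L_w = 2 × 345 = 690 mm; section modulus (unit throat) S = 2 × L²/6 = 39680 mm².
Direct shear f_v = P/L_w = 376×10³/690 = 544.9 N/mm.
Moment M = P × e = 376×10³ × 75 = 28200000 N·mm; bending f_b = M/S = 710.8 N/mm.
f_max = √(f_v² + f_b²) = √(544.9² + 710.8²) = 895.6 N/mm.
φr_n = 0.75 × 0.6 × 550 × (0.707 × 4) = 699.9 N/mm → NOT adequate.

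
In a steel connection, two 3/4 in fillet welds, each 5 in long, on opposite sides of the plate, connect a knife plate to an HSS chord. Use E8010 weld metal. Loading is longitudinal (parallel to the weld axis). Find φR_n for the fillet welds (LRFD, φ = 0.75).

φR_n ≈ 191 kip

E80XX → F_EXX = 80 ksi.
Effective throat t_e = 0.707 × 0.75 = 0.5302 in.
Total length L = 10 in; A_we = 0.5302 × 10 = 5.303 in².
F_nw = 0.6 F_EXX = 0.6 × 80 = 48 ksi.
φR_n = 0.75 × 48 × 5.303 = 190.9 kip.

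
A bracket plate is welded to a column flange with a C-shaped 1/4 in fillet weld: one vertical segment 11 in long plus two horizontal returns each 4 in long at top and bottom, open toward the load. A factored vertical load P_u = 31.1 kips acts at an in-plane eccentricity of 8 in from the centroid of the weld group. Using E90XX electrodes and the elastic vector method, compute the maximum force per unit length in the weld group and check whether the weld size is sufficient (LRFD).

f_max ≈ 5.14 kip/in; adequate

E90XX → F_EXX = 90 ksi.
Total weld length L_w = 19 in. Treat welds as unit-width lines.
Centroid: x̄ = 2×4×2 / 19 = 0.8421 in from the vertical weld.
Polar moment about centroid: J = I_x + I_y = [11³/12 + 2×4×5.5²] + [11×0.8421² + 2(4³/12 + 4×1.158²)] = 382.1 in³.
Direct shear f_v = P/L_w = 31.1 / 19 = 1.637 kip/in (vertical).
Torsion M = P·e = 31.1 × 8 = 248.8 kip·in.
Critical point at (x, y) = (3.158, 5.5) from centroid. f_tx = M·y/J = 3.581 kip/in; f_ty = M·x/J = 2.056 kip/in.
Resultant f_max = √[f_tx² + (f_v + f_ty)²] = √[3.581² + (1.637 + 2.056)²] = 5.144 kip/in.
Capacity per unit length: φr_n = 0.75 × 0.6 × 90 × (0.707 × 0.25) = 7.158 kip/in.
5.144 ≤ 7.158 → adequate.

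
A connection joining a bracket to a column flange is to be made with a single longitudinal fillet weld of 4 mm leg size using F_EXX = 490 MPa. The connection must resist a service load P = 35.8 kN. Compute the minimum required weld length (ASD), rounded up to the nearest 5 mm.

Throat t_e = 0.707 × 4 = 2.828 mm.
r_n/Ω = (0.6 × 490 × 2.828) / 2.0 = 415.7 N/mm = 0.4157 kN/mm.
L_req = P / (r_n/Ω) = 35.8 / 0.4157 = 86.12 mm total.
Round up → use L = 90 mm.

L = 90 mm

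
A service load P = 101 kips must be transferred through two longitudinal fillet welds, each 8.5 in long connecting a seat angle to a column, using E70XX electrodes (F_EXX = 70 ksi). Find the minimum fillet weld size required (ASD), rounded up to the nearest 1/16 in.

Total weld length L = 17 in.
Required throat t_e = P × Ω / (0.6 F_EXX × L) = 101 × 2.0 / (0.6 × 70 × 17) = 0.2829 in.
Required leg w = t_e / 0.707 = 0.4002 in → use 7/16 in.

w = 7/16 in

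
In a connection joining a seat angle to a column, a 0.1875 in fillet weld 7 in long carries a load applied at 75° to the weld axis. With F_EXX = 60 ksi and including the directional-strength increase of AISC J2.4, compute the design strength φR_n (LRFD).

φR_n ≈ 36.9 kips

t_e = 0.707 × 0.1875 = 0.1326 in; A_we = 0.1326 × 7 = 0.9279 in².
Directional factor: 1.0 + 0.5 sin^1.5(75°) = 1.475.
F_nw = 0.6 × 60 × 1.475 = 53.09 ksi.
φR_n = 0.75 × 53.09 × 0.9279 = 36.95 kips.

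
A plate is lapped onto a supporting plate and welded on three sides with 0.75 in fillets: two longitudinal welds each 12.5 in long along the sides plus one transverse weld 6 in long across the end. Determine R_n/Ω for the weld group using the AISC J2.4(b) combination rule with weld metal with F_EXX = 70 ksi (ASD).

t_e = 0.707 × 0.75 = 0.5302 in.
R_nwl = 0.6 × 70 × 0.5302 × 25 = 556.8 kips (longitudinal, 2 welds).
R_nwt = 0.6 × 70 × 0.5302 × 6 = 133.6 kips (transverse, base value).
(i) R_nwl + R_nwt = 690.4 kips; (ii) 0.85 R_nwl + 1.5 R_nwt = 673.7 kips.
R_n = max = 690.4 kips [governs: (i)]; R_n/Ω = 345.2 kips.

R_n/Ω ≈ 345 kips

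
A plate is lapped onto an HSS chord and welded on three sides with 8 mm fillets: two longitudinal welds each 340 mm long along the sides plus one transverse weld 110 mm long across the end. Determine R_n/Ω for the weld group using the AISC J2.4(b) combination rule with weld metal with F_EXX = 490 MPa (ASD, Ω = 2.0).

R_n/Ω ≈ 657 kN

t_e = 0.707 × 8 = 5.656 mm.
R_nwl = 0.6 × 490 × 5.656 × 680 × 10⁻³ = 1131 kN (longitudinal, 2 welds).
R_nwt = 0.6 × 490 × 5.656 × 110 × 10⁻³ = 182.9 kN (transverse, base value).
(i) R_nwl + R_nwt = 1314 kN; (ii) 0.85 R_nwl + 1.5 R_nwt = 1236 kN.
R_n = max = 1314 kN [governs: (i)]; R_n/Ω = 656.8 kN.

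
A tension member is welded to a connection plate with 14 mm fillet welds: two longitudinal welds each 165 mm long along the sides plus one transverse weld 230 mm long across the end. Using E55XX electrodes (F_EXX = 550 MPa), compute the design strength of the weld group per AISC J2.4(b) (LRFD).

φR_n ≈ 1530 kN

t_e = 0.707 × 14 = 9.898 mm.
R_nwl = 0.6 × 550 × 9.898 × 330 × 10⁻³ = 1078 kN (longitudinal, 2 welds).
R_nwt = 0.6 × 550 × 9.898 × 230 × 10⁻³ = 751.3 kN (transverse, base value).
(i) R_nwl + R_nwt = 1829 kN; (ii) 0.85 R_nwl + 1.5 R_nwt = 2043 kN.
R_n = max = 2043 kN [governs: (ii)]; φR_n = 1532 kN.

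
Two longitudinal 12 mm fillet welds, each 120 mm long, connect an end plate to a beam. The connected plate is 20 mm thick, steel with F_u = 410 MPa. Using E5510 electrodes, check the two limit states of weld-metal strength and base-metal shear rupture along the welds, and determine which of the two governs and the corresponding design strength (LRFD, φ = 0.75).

E55XX → F_EXX = 550 MPa.
t_e = 0.707 × 12 = 8.484 mm; L = 240 mm.
Weld metal: φR_n = 0.75 × 0.6 × 550 × 8.484 × 240 × 10⁻³ = 503.9 kN.
Base metal (shear rupture): φR_n = 0.75 × 0.6 × 410 × 20 × 240 × 10⁻³ = 885.6 kN.
Governing: weld metal.

φR_n ≈ 504 kN (weld metal governs)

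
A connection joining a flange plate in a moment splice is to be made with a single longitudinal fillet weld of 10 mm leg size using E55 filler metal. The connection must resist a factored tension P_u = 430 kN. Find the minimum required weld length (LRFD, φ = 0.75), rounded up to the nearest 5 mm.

E55XX → F_EXX = 550 MPa.
Throat t_e = 0.707 × 10 = 7.07 mm.
φr_n = 0.75 × 0.6 × 550 × 7.07 × 10⁻³ = 1.75 kN/mm.
L_req = P_u / φr_n = 430 / 1.75 = 245.7 mm total.
Round up → use L = 250 mm.

L = 250 mm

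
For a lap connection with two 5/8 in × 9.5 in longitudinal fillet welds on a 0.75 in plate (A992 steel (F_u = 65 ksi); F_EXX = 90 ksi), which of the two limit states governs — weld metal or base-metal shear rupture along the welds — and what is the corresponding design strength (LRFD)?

t_e = 0.707 × 0.625 = 0.4419 in; L = 19 in.
Weld metal: φR_n = 0.75 × 0.6 × 90 × 0.4419 × 19 = 340 kips.
Base metal (shear rupture): φR_n = 0.75 × 0.6 × 65 × 0.75 × 19 = 416.8 kips.
Governing: weld metal.

φR_n ≈ 340 kips (weld metal governs)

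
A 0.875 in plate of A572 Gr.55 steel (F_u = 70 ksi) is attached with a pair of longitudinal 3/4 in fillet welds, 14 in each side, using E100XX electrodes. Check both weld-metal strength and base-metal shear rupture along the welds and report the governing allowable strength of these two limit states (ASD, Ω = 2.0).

E100XX → F_EXX = 100 ksi.
t_e = 0.707 × 0.75 = 0.5302 in; L = 28 in.
Weld metal: R_n/Ω = (1/2.0) × 0.6 × 100 × 0.5302 × 28 = 445.4 kip.
Base metal (shear rupture): R_n/Ω = (1/2.0) × 0.6 × 70 × 0.875 × 28 = 514.5 kip.
Governing: weld metal.

R_n/Ω ≈ 445 kip (weld metal governs)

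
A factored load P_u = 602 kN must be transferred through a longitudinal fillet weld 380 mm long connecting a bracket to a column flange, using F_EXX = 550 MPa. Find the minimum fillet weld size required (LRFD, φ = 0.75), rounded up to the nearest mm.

w = 10 mm

Total weld length L = 380 mm.
Required throat t_e = P_u / (φ × 0.6 F_EXX × L) = 602 / (0.75 × 0.6 × 550 × 380 × 10⁻³) = 6.401 mm.
Required leg w = t_e / 0.707 = 9.054 mm → use 10 mm.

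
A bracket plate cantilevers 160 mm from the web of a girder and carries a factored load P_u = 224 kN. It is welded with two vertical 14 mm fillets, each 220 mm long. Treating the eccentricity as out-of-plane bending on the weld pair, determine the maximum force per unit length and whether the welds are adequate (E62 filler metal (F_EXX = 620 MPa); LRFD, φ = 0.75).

f_max ≈ 2280 N/mm; adequate

L_w = 2 × 220 = 440 mm; section modulus (unit throat) S = 2 × L²/6 = 16130 mm².
Direct shear f_v = P/L_w = 224×10³/440 = 509.1 N/mm.
Moment M = P × e = 224×10³ × 160 = 35840000 N·mm; bending f_b = M/S = 2221 N/mm.
f_max = √(f_v² + f_b²) = √(509.1² + 2221²) = 2279 N/mm.
φr_n = 0.75 × 0.6 × 620 × (0.707 × 14) = 2762 N/mm → adequate.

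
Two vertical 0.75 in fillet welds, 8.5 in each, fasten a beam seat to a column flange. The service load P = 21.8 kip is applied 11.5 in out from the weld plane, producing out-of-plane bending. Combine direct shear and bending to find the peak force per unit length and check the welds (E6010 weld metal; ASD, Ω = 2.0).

f_max ≈ 10.5 kip/in; NOT adequate

E60XX → F_EXX = 60 ksi.
L_w = 2 × 8.5 = 17 in; section modulus (unit throat) S = 2 × L²/6 = 24.08 in².
Direct shear f_v = P/L_w = 21.8/17 = 1.282 kip/in.
Moment M = P × e = 21.8 × 11.5 = 250.7 kip·in; bending f_b = M/S = 10.41 kip/in.
f_max = √(f_v² + f_b²) = √(1.282² + 10.41²) = 10.49 kip/in.
r_n/Ω = (1/2.0) × 0.6 × 60 × (0.707 × 0.75) = 9.544 kip/in → NOT adequate.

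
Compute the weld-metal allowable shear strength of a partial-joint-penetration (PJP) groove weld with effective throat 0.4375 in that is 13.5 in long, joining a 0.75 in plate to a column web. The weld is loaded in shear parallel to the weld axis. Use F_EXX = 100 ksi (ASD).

Effective throat (given) t_e = 0.4375 in.
A_we = 0.4375 × 13.5 = 5.906 in².
F_nw = 0.6 F_EXX = 60 ksi.
R_n/Ω = (60 × 5.906) / 2.0 = 177.2 kips.

R_n/Ω ≈ 177 kips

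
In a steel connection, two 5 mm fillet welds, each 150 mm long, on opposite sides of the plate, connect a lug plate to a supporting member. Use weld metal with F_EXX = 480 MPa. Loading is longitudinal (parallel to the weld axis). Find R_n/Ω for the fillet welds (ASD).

Effective throat t_e = 0.707 × 5 = 3.535 mm.
Total length L = 300 mm; A_we = 3.535 × 300 = 1060 mm².
F_nw = 0.6 F_EXX = 0.6 × 480 = 288 MPa.
R_n = 288 × 1060 × 10⁻³ = 305.4 kN; R_n/Ω = 305.4/2.0 = 152.7 kN.

R_n/Ω ≈ 153 kN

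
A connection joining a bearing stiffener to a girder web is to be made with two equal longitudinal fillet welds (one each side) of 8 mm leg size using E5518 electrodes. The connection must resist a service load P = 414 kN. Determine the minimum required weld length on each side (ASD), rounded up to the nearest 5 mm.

L = 225 mm on each side

E55XX → F_EXX = 550 MPa.
Throat t_e = 0.707 × 8 = 5.656 mm.
r_n/Ω = (0.6 × 550 × 5.656) / 2.0 = 933.2 N/mm = 0.9332 kN/mm.
L_req = P / (r_n/Ω) = 414 / 0.9332 = 443.6 mm total.
Per side: 443.6 / 2 = 221.8 mm.
Round up → use L = 225 mm on each side.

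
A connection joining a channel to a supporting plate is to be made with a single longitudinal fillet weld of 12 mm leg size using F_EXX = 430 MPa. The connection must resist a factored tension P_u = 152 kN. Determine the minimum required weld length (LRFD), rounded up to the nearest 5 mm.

Throat t_e = 0.707 × 12 = 8.484 mm.
φr_n = 0.75 × 0.6 × 430 × 8.484 × 10⁻³ = 1.642 kN/mm.
L_req = P_u / φr_n = 152 / 1.642 = 92.59 mm total.
Round up → use L = 95 mm.

L = 95 mm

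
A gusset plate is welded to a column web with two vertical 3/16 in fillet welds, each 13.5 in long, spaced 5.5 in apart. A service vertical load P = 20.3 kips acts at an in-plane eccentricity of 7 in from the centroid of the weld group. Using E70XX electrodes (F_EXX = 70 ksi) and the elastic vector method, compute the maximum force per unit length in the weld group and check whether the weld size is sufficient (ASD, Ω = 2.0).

f_max ≈ 2.09 kip/in; adequate

Total weld length L_w = 27 in. Treat welds as unit-width lines.
Polar moment about centroid: J = 2[d³/12 + d(b/2)²] = 2[13.5³/12 + 13.5×2.75²] = 614.2 in³.
Direct shear f_v = P/L_w = 20.3 / 27 = 0.7519 kip/in (vertical).
Torsion M = P·e = 20.3 × 7 = 142.1 kip·in.
Critical point at (x, y) = (2.75, 6.75) from centroid. f_tx = M·y/J = 1.562 kip/in; f_ty = M·x/J = 0.6362 kip/in.
Resultant f_max = √[f_tx² + (f_v + f_ty)²] = √[1.562² + (0.7519 + 0.6362)²] = 2.089 kip/in.
Capacity per unit length: r_n/Ω = (1/2.0) × 0.6 × 70 × (0.707 × 0.1875) = 2.784 kip/in.
2.089 ≤ 2.784 → adequate.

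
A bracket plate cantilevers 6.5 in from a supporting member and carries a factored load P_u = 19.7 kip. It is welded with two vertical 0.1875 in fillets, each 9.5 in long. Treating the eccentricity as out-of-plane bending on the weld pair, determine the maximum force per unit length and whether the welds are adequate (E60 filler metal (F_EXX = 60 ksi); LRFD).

f_max ≈ 4.38 kip/in; NOT adequate

L_w = 2 × 9.5 = 19 in; section modulus (unit throat) S = 2 × L²/6 = 30.08 in².
Direct shear f_v = P/L_w = 19.7/19 = 1.037 kip/in.
Moment M = P × e = 19.7 × 6.5 = 128.05 kip·in; bending f_b = M/S = 4.257 kip/in.
f_max = √(f_v² + f_b²) = √(1.037² + 4.257²) = 4.381 kip/in.
φr_n = 0.75 × 0.6 × 60 × (0.707 × 0.1875) = 3.579 kip/in → NOT adequate.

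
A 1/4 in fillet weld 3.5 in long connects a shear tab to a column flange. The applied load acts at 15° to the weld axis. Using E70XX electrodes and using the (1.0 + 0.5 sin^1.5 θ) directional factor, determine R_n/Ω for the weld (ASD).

R_n/Ω ≈ 13.8 kips

E70XX → F_EXX = 70 ksi.
t_e = 0.707 × 0.25 = 0.1767 in; A_we = 0.1767 × 3.5 = 0.6186 in².
Directional factor: 1.0 + 0.5 sin^1.5(15°) = 1.066.
F_nw = 0.6 × 70 × 1.066 = 44.77 ksi.
R_n/Ω = (44.77 × 0.6186) / 2.0 = 13.85 kips.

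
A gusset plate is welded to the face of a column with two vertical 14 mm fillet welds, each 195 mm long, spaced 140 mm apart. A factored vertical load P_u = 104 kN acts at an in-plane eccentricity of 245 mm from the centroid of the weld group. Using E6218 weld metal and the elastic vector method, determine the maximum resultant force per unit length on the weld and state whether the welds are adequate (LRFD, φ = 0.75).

E62XX → F_EXX = 620 MPa.
Total weld length L_w = 390 mm. Treat welds as unit-width lines.
Polar moment about centroid: J = 2[d³/12 + d(b/2)²] = 2[195³/12 + 195×70²] = 3147000 mm³.
Direct shear f_v = P/L_w = 104×10³ / 390 = 266.7 N/mm (vertical).
Torsion M = P·e = 104×10³ × 245 = 25480000 N·mm.
Critical point at (x, y) = (70, 97.5) from centroid. f_tx = M·y/J = 789.5 N/mm; f_ty = M·x/J = 566.8 N/mm.
Resultant f_max = √[f_tx² + (f_v + f_ty)²] = √[789.5² + (266.7 + 566.8)²] = 1148 N/mm.
Capacity per unit length: φr_n = 0.75 × 0.6 × 620 × (0.707 × 14) = 2762 N/mm.
1148 ≤ 2762 → adequate.

f_max ≈ 1150 N/mm; adequate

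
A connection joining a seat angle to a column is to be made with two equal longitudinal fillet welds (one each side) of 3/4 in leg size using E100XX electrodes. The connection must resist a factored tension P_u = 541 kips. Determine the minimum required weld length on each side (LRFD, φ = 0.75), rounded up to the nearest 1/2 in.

E100XX → F_EXX = 100 ksi.
Throat t_e = 0.707 × 0.75 = 0.5302 in.
φr_n = 0.75 × 0.6 × 100 × 0.5302 = 23.86 kips/in.
L_req = P_u / φr_n = 541 / 23.86 = 22.67 in total.
Per side: 22.67 / 2 = 11.34 in.
Round up → use L = 11.5 in on each side.

L = 11.5 in on each side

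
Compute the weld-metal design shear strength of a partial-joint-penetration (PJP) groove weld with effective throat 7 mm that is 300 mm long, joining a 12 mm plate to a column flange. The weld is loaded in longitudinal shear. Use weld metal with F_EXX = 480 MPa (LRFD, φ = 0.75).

φR_n ≈ 454 kN

Effective throat (given) t_e = 7 mm.
A_we = 7 × 300 = 2100 mm².
F_nw = 0.6 F_EXX = 288 MPa.
φR_n = 0.75 × 288 × 2100 × 10⁻³ = 453.6 kN.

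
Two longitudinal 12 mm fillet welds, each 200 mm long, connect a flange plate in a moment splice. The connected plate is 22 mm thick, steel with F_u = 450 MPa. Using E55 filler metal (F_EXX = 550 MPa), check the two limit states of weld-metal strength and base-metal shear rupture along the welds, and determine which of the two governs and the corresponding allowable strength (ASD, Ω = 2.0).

R_n/Ω ≈ 560 kN (weld metal governs)

t_e = 0.707 × 12 = 8.484 mm; L = 400 mm.
Weld metal: R_n/Ω = (1/2.0) × 0.6 × 550 × 8.484 × 400 × 10⁻³ = 559.9 kN.
Base metal (shear rupture): R_n/Ω = (1/2.0) × 0.6 × 450 × 22 × 400 × 10⁻³ = 1188 kN.
Governing: weld metal.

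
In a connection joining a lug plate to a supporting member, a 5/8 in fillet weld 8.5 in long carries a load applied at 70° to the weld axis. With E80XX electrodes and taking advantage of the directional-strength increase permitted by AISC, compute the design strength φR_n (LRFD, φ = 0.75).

φR_n ≈ 197 kip

E80XX → F_EXX = 80 ksi.
t_e = 0.707 × 0.625 = 0.4419 in; A_we = 0.4419 × 8.5 = 3.756 in².
Directional factor: 1.0 + 0.5 sin^1.5(70°) = 1.455.
F_nw = 0.6 × 80 × 1.455 = 69.86 ksi.
φR_n = 0.75 × 69.86 × 3.756 = 196.8 kip.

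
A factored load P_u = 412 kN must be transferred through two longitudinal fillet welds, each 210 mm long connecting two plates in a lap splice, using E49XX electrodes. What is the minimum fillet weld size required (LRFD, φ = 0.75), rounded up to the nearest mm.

E49XX → F_EXX = 490 MPa.
Total weld length L = 420 mm.
Required throat t_e = P_u / (φ × 0.6 F_EXX × L) = 412 / (0.75 × 0.6 × 490 × 420 × 10⁻³) = 4.449 mm.
Required leg w = t_e / 0.707 = 6.292 mm → use 7 mm.

w = 7 mm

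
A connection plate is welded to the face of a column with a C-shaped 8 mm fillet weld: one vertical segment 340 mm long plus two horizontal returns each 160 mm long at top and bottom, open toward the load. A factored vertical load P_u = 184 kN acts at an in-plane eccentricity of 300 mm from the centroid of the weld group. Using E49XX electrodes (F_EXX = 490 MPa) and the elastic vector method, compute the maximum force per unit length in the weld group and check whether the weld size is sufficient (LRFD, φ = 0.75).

Total weld length L_w = 660 mm. Treat welds as unit-width lines.
Centroid: x̄ = 2×160×80 / 660 = 38.79 mm from the vertical weld.
Polar moment about centroid: J = I_x + I_y = [340³/12 + 2×160×170²] + [340×38.79² + 2(160³/12 + 160×41.21²)] = 14260000 mm³.
Direct shear f_v = P/L_w = 184×10³ / 660 = 278.8 N/mm (vertical).
Torsion M = P·e = 184×10³ × 300 = 55200000 N·mm.
Critical point at (x, y) = (121.2, 170) from centroid. f_tx = M·y/J = 658 N/mm; f_ty = M·x/J = 469.2 N/mm.
Resultant f_max = √[f_tx² + (f_v + f_ty)²] = √[658² + (278.8 + 469.2)²] = 996.2 N/mm.
Capacity per unit length: φr_n = 0.75 × 0.6 × 490 × (0.707 × 8) = 1247 N/mm.
996.2 ≤ 1247 → adequate.

f_max ≈ 996 N/mm; adequate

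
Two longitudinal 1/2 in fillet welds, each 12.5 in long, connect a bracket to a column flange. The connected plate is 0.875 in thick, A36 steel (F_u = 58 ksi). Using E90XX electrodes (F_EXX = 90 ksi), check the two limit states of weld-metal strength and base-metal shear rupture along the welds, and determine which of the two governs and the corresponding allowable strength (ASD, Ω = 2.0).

t_e = 0.707 × 0.5 = 0.3535 in; L = 25 in.
Weld metal: R_n/Ω = (1/2.0) × 0.6 × 90 × 0.3535 × 25 = 238.6 kip.
Base metal (shear rupture): R_n/Ω = (1/2.0) × 0.6 × 58 × 0.875 × 25 = 380.6 kip.
Governing: weld metal.

R_n/Ω ≈ 239 kip (weld metal governs)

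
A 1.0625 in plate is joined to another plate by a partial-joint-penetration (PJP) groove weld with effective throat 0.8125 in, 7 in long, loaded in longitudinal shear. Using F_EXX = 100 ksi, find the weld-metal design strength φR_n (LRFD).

φR_n ≈ 256 kip

Effective throat (given) t_e = 0.8125 in.
A_we = 0.8125 × 7 = 5.688 in².
F_nw = 0.6 F_EXX = 60 ksi.
φR_n = 0.75 × 60 × 5.688 = 255.9 kip.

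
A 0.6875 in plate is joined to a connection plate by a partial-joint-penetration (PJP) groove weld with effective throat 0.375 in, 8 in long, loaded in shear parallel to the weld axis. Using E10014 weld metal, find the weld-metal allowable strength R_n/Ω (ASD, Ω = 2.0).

R_n/Ω ≈ 90 kip

E100XX → F_EXX = 100 ksi.
Effective throat (given) t_e = 0.375 in.
A_we = 0.375 × 8 = 3 in².
F_nw = 0.6 F_EXX = 60 ksi.
R_n/Ω = (60 × 3) / 2.0 = 90 kip.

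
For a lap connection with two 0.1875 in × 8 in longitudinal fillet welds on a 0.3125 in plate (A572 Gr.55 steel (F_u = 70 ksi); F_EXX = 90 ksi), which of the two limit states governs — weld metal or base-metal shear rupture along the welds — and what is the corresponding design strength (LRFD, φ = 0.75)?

φR_n ≈ 85.9 kip (weld metal governs)

t_e = 0.707 × 0.1875 = 0.1326 in; L = 16 in.
Weld metal: φR_n = 0.75 × 0.6 × 90 × 0.1326 × 16 = 85.9 kip.
Base metal (shear rupture): φR_n = 0.75 × 0.6 × 70 × 0.3125 × 16 = 157.5 kip.
Governing: weld metal.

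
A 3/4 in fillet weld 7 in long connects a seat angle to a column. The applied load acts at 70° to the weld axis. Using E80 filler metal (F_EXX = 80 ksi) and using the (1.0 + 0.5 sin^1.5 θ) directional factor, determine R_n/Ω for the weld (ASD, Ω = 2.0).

t_e = 0.707 × 0.75 = 0.5302 in; A_we = 0.5302 × 7 = 3.712 in².
Directional factor: 1.0 + 0.5 sin^1.5(70°) = 1.455.
F_nw = 0.6 × 80 × 1.455 = 69.86 ksi.
R_n/Ω = (69.86 × 3.712) / 2.0 = 129.7 kips.

R_n/Ω ≈ 130 kips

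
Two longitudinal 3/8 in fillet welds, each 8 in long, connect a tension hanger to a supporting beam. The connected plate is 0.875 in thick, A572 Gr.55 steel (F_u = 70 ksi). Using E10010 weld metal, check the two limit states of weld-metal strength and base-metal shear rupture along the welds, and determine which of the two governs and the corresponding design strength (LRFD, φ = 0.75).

φR_n ≈ 191 kips (weld metal governs)

E100XX → F_EXX = 100 ksi.
t_e = 0.707 × 0.375 = 0.2651 in; L = 16 in.
Weld metal: φR_n = 0.75 × 0.6 × 100 × 0.2651 × 16 = 190.9 kips.
Base metal (shear rupture): φR_n = 0.75 × 0.6 × 70 × 0.875 × 16 = 441 kips.
Governing: weld metal.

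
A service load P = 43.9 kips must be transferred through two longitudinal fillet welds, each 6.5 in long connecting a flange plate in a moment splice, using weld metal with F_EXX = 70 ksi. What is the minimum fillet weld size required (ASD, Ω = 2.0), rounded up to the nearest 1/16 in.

Total weld length L = 13 in.
Required throat t_e = P × Ω / (0.6 F_EXX × L) = 43.9 × 2.0 / (0.6 × 70 × 13) = 0.1608 in.
Required leg w = t_e / 0.707 = 0.2274 in → use 1/4 in.

w = 1/4 in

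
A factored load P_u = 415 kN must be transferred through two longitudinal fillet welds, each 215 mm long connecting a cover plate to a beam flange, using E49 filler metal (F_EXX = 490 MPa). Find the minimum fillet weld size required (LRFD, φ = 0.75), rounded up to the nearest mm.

w = 7 mm

Total weld length L = 430 mm.
Required throat t_e = P_u / (φ × 0.6 F_EXX × L) = 415 / (0.75 × 0.6 × 490 × 430 × 10⁻³) = 4.377 mm.
Required leg w = t_e / 0.707 = 6.191 mm → use 7 mm.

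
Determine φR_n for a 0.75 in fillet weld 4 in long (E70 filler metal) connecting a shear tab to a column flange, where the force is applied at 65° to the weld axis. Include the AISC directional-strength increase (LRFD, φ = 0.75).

E70XX → F_EXX = 70 ksi.
t_e = 0.707 × 0.75 = 0.5302 in; A_we = 0.5302 × 4 = 2.121 in².
Directional factor: 1.0 + 0.5 sin^1.5(65°) = 1.431.
F_nw = 0.6 × 70 × 1.431 = 60.12 ksi.
φR_n = 0.75 × 60.12 × 2.121 = 95.63 kips.

φR_n ≈ 95.6 kips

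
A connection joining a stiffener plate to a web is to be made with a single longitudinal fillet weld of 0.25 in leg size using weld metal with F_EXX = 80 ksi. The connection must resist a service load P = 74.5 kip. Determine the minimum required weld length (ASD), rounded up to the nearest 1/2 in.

Throat t_e = 0.707 × 0.25 = 0.1767 in.
r_n/Ω = (0.6 × 80 × 0.1767) / 2.0 = 4.242 kip/in.
L_req = P / (r_n/Ω) = 74.5 / 4.242 = 17.56 in total.
Round up → use L = 18 in.

L = 18 in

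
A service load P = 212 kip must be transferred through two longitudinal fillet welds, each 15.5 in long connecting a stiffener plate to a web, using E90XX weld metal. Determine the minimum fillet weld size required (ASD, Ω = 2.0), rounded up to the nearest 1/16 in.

w = 3/8 in

E90XX → F_EXX = 90 ksi.
Total weld length L = 31 in.
Required throat t_e = P × Ω / (0.6 F_EXX × L) = 212 × 2.0 / (0.6 × 90 × 31) = 0.2533 in.
Required leg w = t_e / 0.707 = 0.3583 in → use 3/8 in.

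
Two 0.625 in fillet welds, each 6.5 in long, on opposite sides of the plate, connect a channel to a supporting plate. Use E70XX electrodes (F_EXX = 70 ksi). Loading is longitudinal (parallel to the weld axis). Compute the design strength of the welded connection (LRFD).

φR_n ≈ 181 kips

Effective throat t_e = 0.707 × 0.625 = 0.4419 in.
Total length L = 13 in; A_we = 0.4419 × 13 = 5.744 in².
F_nw = 0.6 F_EXX = 0.6 × 70 = 42 ksi.
φR_n = 0.75 × 42 × 5.744 = 180.9 kips.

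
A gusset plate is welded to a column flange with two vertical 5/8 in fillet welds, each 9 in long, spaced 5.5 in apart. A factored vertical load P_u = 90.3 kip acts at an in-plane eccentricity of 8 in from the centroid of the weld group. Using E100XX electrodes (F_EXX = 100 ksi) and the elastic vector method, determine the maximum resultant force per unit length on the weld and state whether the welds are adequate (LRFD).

Total weld length L_w = 18 in. Treat welds as unit-width lines.
Polar moment about centroid: J = 2[d³/12 + d(b/2)²] = 2[9³/12 + 9×2.75²] = 257.6 in³.
Direct shear f_v = P/L_w = 90.3 / 18 = 5.017 kip/in (vertical).
Torsion M = P·e = 90.3 × 8 = 722.4 kip·in.
Critical point at (x, y) = (2.75, 4.5) from centroid. f_tx = M·y/J = 12.62 kip/in; f_ty = M·x/J = 7.711 kip/in.
Resultant f_max = √[f_tx² + (f_v + f_ty)²] = √[12.62² + (5.017 + 7.711)²] = 17.92 kip/in.
Capacity per unit length: φr_n = 0.75 × 0.6 × 100 × (0.707 × 0.625) = 19.88 kip/in.
17.92 ≤ 19.88 → adequate.

f_max ≈ 17.9 kip/in; adequate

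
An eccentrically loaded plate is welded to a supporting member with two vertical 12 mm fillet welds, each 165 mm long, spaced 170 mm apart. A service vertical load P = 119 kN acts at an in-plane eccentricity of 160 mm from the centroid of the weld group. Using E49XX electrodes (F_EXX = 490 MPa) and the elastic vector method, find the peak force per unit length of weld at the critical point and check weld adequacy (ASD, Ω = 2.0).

Total weld length L_w = 330 mm. Treat welds as unit-width lines.
Polar moment about centroid: J = 2[d³/12 + d(b/2)²] = 2[165³/12 + 165×85²] = 3133000 mm³.
Direct shear f_v = P/L_w = 119×10³ / 330 = 360.6 N/mm (vertical).
Torsion M = P·e = 119×10³ × 160 = 19040000 N·mm.
Critical point at (x, y) = (85, 82.5) from centroid. f_tx = M·y/J = 501.4 N/mm; f_ty = M·x/J = 516.6 N/mm.
Resultant f_max = √[f_tx² + (f_v + f_ty)²] = √[501.4² + (360.6 + 516.6)²] = 1010 N/mm.
Capacity per unit length: r_n/Ω = (1/2.0) × 0.6 × 490 × (0.707 × 12) = 1247 N/mm.
1010 ≤ 1247 → adequate.

f_max ≈ 1010 N/mm; adequate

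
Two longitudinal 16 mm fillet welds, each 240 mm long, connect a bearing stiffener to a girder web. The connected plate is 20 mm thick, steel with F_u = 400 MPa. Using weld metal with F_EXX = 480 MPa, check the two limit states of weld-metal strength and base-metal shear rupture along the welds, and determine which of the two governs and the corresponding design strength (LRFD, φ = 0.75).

t_e = 0.707 × 16 = 11.31 mm; L = 480 mm.
Weld metal: φR_n = 0.75 × 0.6 × 480 × 11.31 × 480 × 10⁻³ = 1173 kN.
Base metal (shear rupture): φR_n = 0.75 × 0.6 × 400 × 20 × 480 × 10⁻³ = 1728 kN.
Governing: weld metal.

φR_n ≈ 1170 kN (weld metal governs)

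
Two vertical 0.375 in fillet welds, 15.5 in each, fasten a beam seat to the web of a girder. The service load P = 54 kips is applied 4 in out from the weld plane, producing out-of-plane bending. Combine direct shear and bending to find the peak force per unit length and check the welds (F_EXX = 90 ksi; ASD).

f_max ≈ 3.21 kip/in; adequate

L_w = 2 × 15.5 = 31 in; section modulus (unit throat) S = 2 × L²/6 = 80.08 in².
Direct shear f_v = P/L_w = 54/31 = 1.742 kip/in.
Moment M = P × e = 54 × 4 = 216 kip·in; bending f_b = M/S = 2.697 kip/in.
f_max = √(f_v² + f_b²) = √(1.742² + 2.697²) = 3.211 kip/in.
r_n/Ω = (1/2.0) × 0.6 × 90 × (0.707 × 0.375) = 7.158 kip/in → adequate.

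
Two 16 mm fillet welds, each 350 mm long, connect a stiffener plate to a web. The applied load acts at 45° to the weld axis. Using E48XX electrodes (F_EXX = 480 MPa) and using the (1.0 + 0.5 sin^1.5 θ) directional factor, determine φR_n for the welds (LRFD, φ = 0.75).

φR_n ≈ 2220 kN

t_e = 0.707 × 16 = 11.31 mm; A_we = 11.31 × 700 = 7918 mm².
Directional factor: 1.0 + 0.5 sin^1.5(45°) = 1.297.
F_nw = 0.6 × 480 × 1.297 = 373.6 MPa.
φR_n = 0.75 × 373.6 × 7918 × 10⁻³ = 2219 kN.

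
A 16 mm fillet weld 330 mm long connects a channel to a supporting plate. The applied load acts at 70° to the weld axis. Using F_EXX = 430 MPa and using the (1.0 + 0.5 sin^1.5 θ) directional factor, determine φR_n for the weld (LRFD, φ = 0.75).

φR_n ≈ 1050 kN

t_e = 0.707 × 16 = 11.31 mm; A_we = 11.31 × 330 = 3733 mm².
Directional factor: 1.0 + 0.5 sin^1.5(70°) = 1.455.
F_nw = 0.6 × 430 × 1.455 = 375.5 MPa.
φR_n = 0.75 × 375.5 × 3733 × 10⁻³ = 1051 kN.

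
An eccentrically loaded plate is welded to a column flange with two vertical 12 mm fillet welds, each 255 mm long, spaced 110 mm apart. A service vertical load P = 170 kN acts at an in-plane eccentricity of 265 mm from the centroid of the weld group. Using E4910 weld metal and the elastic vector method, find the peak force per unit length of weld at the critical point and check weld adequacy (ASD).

f_max ≈ 1610 N/mm; NOT adequate

E49XX → F_EXX = 490 MPa.
Total weld length L_w = 510 mm. Treat welds as unit-width lines.
Polar moment about centroid: J = 2[d³/12 + d(b/2)²] = 2[255³/12 + 255×55²] = 4306000 mm³.
Direct shear f_v = P/L_w = 170×10³ / 510 = 333.3 N/mm (vertical).
Torsion M = P·e = 170×10³ × 265 = 45050000 N·mm.
Critical point at (x, y) = (55, 127.5) from centroid. f_tx = M·y/J = 1334 N/mm; f_ty = M·x/J = 575.4 N/mm.
Resultant f_max = √[f_tx² + (f_v + f_ty)²] = √[1334² + (333.3 + 575.4)²] = 1614 N/mm.
Capacity per unit length: r_n/Ω = (1/2.0) × 0.6 × 490 × (0.707 × 12) = 1247 N/mm.
1614 > 1247 → NOT adequate.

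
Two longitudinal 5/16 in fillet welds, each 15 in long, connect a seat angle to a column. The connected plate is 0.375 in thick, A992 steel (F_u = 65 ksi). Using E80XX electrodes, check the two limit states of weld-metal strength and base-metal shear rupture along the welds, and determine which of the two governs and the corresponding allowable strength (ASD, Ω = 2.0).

E80XX → F_EXX = 80 ksi.
t_e = 0.707 × 0.3125 = 0.2209 in; L = 30 in.
Weld metal: R_n/Ω = (1/2.0) × 0.6 × 80 × 0.2209 × 30 = 159.1 kips.
Base metal (shear rupture): R_n/Ω = (1/2.0) × 0.6 × 65 × 0.375 × 30 = 219.4 kips.
Governing: weld metal.

R_n/Ω ≈ 159 kips (weld metal governs)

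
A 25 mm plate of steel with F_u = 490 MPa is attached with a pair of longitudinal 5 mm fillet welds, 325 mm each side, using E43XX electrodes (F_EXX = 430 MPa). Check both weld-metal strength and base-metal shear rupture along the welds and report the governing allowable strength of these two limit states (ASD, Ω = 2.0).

R_n/Ω ≈ 296 kN (weld metal governs)

t_e = 0.707 × 5 = 3.535 mm; L = 650 mm.
Weld metal: R_n/Ω = (1/2.0) × 0.6 × 430 × 3.535 × 650 × 10⁻³ = 296.4 kN.
Base metal (shear rupture): R_n/Ω = (1/2.0) × 0.6 × 490 × 25 × 650 × 10⁻³ = 2389 kN.
Governing: weld metal.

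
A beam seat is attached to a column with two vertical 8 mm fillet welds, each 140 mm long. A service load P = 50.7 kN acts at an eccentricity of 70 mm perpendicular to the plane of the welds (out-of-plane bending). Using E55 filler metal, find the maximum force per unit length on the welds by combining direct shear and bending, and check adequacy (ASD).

f_max ≈ 573 N/mm; adequate

E55XX → F_EXX = 550 MPa.
L_w = 2 × 140 = 280 mm; section modulus (unit throat) S = 2 × L²/6 = 6533 mm².
Direct shear f_v = P/L_w = 50.7×10³/280 = 181.1 N/mm.
Moment M = P × e = 50.7×10³ × 70 = 3549000 N·mm; bending f_b = M/S = 543.2 N/mm.
f_max = √(f_v² + f_b²) = √(181.1² + 543.2²) = 572.6 N/mm.
r_n/Ω = (1/2.0) × 0.6 × 550 × (0.707 × 8) = 933.2 N/mm → adequate.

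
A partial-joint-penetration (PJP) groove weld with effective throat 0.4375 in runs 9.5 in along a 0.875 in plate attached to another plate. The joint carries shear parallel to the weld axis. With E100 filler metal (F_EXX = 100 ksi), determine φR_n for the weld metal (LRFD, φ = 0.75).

φR_n ≈ 187 kips

Effective throat (given) t_e = 0.4375 in.
A_we = 0.4375 × 9.5 = 4.156 in².
F_nw = 0.6 F_EXX = 60 ksi.
φR_n = 0.75 × 60 × 4.156 = 187 kips.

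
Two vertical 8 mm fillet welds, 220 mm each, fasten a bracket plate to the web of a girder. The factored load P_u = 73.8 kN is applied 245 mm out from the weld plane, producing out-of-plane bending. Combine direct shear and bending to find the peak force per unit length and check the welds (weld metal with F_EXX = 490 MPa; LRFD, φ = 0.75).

f_max ≈ 1130 N/mm; adequate

L_w = 2 × 220 = 440 mm; section modulus (unit throat) S = 2 × L²/6 = 16130 mm².
Direct shear f_v = P/L_w = 73.8×10³/440 = 167.7 N/mm.
Moment M = P × e = 73.8×10³ × 245 = 18081000 N·mm; bending f_b = M/S = 1121 N/mm.
f_max = √(f_v² + f_b²) = √(167.7² + 1121²) = 1133 N/mm.
φr_n = 0.75 × 0.6 × 490 × (0.707 × 8) = 1247 N/mm → adequate.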